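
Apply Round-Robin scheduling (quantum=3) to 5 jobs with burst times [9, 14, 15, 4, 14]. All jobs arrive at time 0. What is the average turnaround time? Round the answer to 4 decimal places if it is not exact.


Time quantum = 3
Execution trace:
  J1 runs 3 units, time = 3
  J2 runs 3 units, time = 6
  J3 runs 3 units, time = 9
  J4 runs 3 units, time = 12
  J5 runs 3 units, time = 15
  J1 runs 3 units, time = 18
  J2 runs 3 units, time = 21
  J3 runs 3 units, time = 24
  J4 runs 1 units, time = 25
  J5 runs 3 units, time = 28
  J1 runs 3 units, time = 31
  J2 runs 3 units, time = 34
  J3 runs 3 units, time = 37
  J5 runs 3 units, time = 40
  J2 runs 3 units, time = 43
  J3 runs 3 units, time = 46
  J5 runs 3 units, time = 49
  J2 runs 2 units, time = 51
  J3 runs 3 units, time = 54
  J5 runs 2 units, time = 56
Finish times: [31, 51, 54, 25, 56]
Average turnaround = 217/5 = 43.4

43.4


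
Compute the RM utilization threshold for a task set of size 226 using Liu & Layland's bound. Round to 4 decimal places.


Compute 2^(1/226) = 1.0030717310
Subtract 1: 1.0030717310 - 1 = 0.0030717310
Multiply by n: 226 * 0.0030717310 = 0.6942112060
Round to 4 dp: 0.6942

0.6942


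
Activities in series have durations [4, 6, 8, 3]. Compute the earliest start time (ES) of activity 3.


Activity 3 starts after activities 1 through 2 complete.
Predecessor durations: [4, 6]
ES = 4 + 6 = 10

10


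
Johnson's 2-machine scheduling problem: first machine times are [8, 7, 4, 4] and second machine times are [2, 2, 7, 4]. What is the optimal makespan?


Apply Johnson's rule:
  Group 1 (a <= b): [(3, 4, 7), (4, 4, 4)]
  Group 2 (a > b): [(1, 8, 2), (2, 7, 2)]
Optimal job order: [3, 4, 1, 2]
Schedule:
  Job 3: M1 done at 4, M2 done at 11
  Job 4: M1 done at 8, M2 done at 15
  Job 1: M1 done at 16, M2 done at 18
  Job 2: M1 done at 23, M2 done at 25
Makespan = 25

25


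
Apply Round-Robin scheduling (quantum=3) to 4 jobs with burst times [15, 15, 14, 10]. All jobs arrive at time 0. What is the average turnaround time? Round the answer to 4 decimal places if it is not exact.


Time quantum = 3
Execution trace:
  J1 runs 3 units, time = 3
  J2 runs 3 units, time = 6
  J3 runs 3 units, time = 9
  J4 runs 3 units, time = 12
  J1 runs 3 units, time = 15
  J2 runs 3 units, time = 18
  J3 runs 3 units, time = 21
  J4 runs 3 units, time = 24
  J1 runs 3 units, time = 27
  J2 runs 3 units, time = 30
  J3 runs 3 units, time = 33
  J4 runs 3 units, time = 36
  J1 runs 3 units, time = 39
  J2 runs 3 units, time = 42
  J3 runs 3 units, time = 45
  J4 runs 1 units, time = 46
  J1 runs 3 units, time = 49
  J2 runs 3 units, time = 52
  J3 runs 2 units, time = 54
Finish times: [49, 52, 54, 46]
Average turnaround = 201/4 = 50.25

50.25


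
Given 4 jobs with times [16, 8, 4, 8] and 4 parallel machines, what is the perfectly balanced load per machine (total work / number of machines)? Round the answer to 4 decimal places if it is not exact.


Total processing time = 16 + 8 + 4 + 8 = 36
Number of machines = 4
Ideal balanced load = 36 / 4 = 9.0

9.0


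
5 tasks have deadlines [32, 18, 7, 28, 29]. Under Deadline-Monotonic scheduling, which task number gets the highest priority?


Sort tasks by relative deadline (ascending):
  Task 3: deadline = 7
  Task 2: deadline = 18
  Task 4: deadline = 28
  Task 5: deadline = 29
  Task 1: deadline = 32
Priority order (highest first): [3, 2, 4, 5, 1]
Highest priority task = 3

3


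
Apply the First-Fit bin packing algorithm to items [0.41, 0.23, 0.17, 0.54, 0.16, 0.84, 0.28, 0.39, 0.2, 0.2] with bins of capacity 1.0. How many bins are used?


Place items sequentially using First-Fit:
  Item 0.41 -> new Bin 1
  Item 0.23 -> Bin 1 (now 0.64)
  Item 0.17 -> Bin 1 (now 0.81)
  Item 0.54 -> new Bin 2
  Item 0.16 -> Bin 1 (now 0.97)
  Item 0.84 -> new Bin 3
  Item 0.28 -> Bin 2 (now 0.82)
  Item 0.39 -> new Bin 4
  Item 0.2 -> Bin 4 (now 0.59)
  Item 0.2 -> Bin 4 (now 0.79)
Total bins used = 4

4


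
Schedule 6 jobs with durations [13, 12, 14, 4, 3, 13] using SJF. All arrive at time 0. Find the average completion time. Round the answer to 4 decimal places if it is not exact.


SJF order (ascending): [3, 4, 12, 13, 13, 14]
Completion times:
  Job 1: burst=3, C=3
  Job 2: burst=4, C=7
  Job 3: burst=12, C=19
  Job 4: burst=13, C=32
  Job 5: burst=13, C=45
  Job 6: burst=14, C=59
Average completion = 165/6 = 27.5

27.5


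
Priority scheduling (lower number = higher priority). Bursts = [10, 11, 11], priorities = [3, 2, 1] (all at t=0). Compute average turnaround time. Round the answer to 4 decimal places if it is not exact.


Sort by priority (ascending = highest first):
Order: [(1, 11), (2, 11), (3, 10)]
Completion times:
  Priority 1, burst=11, C=11
  Priority 2, burst=11, C=22
  Priority 3, burst=10, C=32
Average turnaround = 65/3 = 21.6667

21.6667


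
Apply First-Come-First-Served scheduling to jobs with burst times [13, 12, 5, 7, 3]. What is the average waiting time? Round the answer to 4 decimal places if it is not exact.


FCFS order (as given): [13, 12, 5, 7, 3]
Waiting times:
  Job 1: wait = 0
  Job 2: wait = 13
  Job 3: wait = 25
  Job 4: wait = 30
  Job 5: wait = 37
Sum of waiting times = 105
Average waiting time = 105/5 = 21.0

21.0


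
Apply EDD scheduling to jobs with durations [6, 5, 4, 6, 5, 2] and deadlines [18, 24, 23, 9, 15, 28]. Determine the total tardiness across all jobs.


Sort by due date (EDD order): [(6, 9), (5, 15), (6, 18), (4, 23), (5, 24), (2, 28)]
Compute completion times and tardiness:
  Job 1: p=6, d=9, C=6, tardiness=max(0,6-9)=0
  Job 2: p=5, d=15, C=11, tardiness=max(0,11-15)=0
  Job 3: p=6, d=18, C=17, tardiness=max(0,17-18)=0
  Job 4: p=4, d=23, C=21, tardiness=max(0,21-23)=0
  Job 5: p=5, d=24, C=26, tardiness=max(0,26-24)=2
  Job 6: p=2, d=28, C=28, tardiness=max(0,28-28)=0
Total tardiness = 2

2


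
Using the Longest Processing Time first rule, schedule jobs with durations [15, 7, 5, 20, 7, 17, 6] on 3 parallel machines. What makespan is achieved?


Sort jobs in decreasing order (LPT): [20, 17, 15, 7, 7, 6, 5]
Assign each job to the least loaded machine:
  Machine 1: jobs [20, 6], load = 26
  Machine 2: jobs [17, 7], load = 24
  Machine 3: jobs [15, 7, 5], load = 27
Makespan = max load = 27

27


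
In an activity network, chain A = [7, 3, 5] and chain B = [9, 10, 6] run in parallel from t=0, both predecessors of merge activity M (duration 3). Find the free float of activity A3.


ES(A3) = sum of predecessors on chain A = 10
EF(A3) = ES + duration = 10 + 5 = 15
Successor of A3 is M. ES(M) = max(sum(A), sum(B)) = max(15, 25) = 25
Free float = ES(successor) - EF(current) = 25 - 15 = 10

10


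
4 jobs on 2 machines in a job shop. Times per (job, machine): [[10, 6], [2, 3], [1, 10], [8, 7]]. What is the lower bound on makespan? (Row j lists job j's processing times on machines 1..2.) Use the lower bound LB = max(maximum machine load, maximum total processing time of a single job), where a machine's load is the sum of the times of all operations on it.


Machine loads:
  Machine 1: 10 + 2 + 1 + 8 = 21
  Machine 2: 6 + 3 + 10 + 7 = 26
Max machine load = 26
Job totals:
  Job 1: 16
  Job 2: 5
  Job 3: 11
  Job 4: 15
Max job total = 16
Lower bound = max(26, 16) = 26

26


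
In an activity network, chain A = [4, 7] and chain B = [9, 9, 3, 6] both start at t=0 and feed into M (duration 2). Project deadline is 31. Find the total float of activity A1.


Forward pass: ES(A1) = sum of predecessors on chain A = 0
EF = ES + duration = 0 + 4 = 4
Backward pass: LF(M) = deadline = 31; LS(M) = 31 - 2 = 29
LF(A1) = LS(M) - sum(successors on chain A) = 29 - 7 = 22
LS = LF - duration = 22 - 4 = 18
Total float = LS - ES = 18 - 0 = 18

18


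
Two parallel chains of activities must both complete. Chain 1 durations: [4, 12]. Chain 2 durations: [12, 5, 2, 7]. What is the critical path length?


Path A total = 4 + 12 = 16
Path B total = 12 + 5 + 2 + 7 = 26
Critical path = longest path = max(16, 26) = 26

26


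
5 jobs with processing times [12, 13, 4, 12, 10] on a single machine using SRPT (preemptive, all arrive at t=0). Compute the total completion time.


Since all jobs arrive at t=0, SRPT equals SPT ordering.
SPT order: [4, 10, 12, 12, 13]
Completion times:
  Job 1: p=4, C=4
  Job 2: p=10, C=14
  Job 3: p=12, C=26
  Job 4: p=12, C=38
  Job 5: p=13, C=51
Total completion time = 4 + 14 + 26 + 38 + 51 = 133

133


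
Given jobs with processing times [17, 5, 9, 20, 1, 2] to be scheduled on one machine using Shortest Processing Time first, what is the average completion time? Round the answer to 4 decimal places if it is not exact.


Sort jobs by processing time (SPT order): [1, 2, 5, 9, 17, 20]
Compute completion times sequentially:
  Job 1: processing = 1, completes at 1
  Job 2: processing = 2, completes at 3
  Job 3: processing = 5, completes at 8
  Job 4: processing = 9, completes at 17
  Job 5: processing = 17, completes at 34
  Job 6: processing = 20, completes at 54
Sum of completion times = 117
Average completion time = 117/6 = 19.5

19.5


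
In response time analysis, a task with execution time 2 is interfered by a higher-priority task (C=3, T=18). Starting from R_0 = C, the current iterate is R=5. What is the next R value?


R_next = C + ceil(R_prev / T_hp) * C_hp
ceil(5 / 18) = ceil(0.2778) = 1
Interference = 1 * 3 = 3
R_next = 2 + 3 = 5
R_next = R_prev, so the iteration has converged (response time = 5).

5


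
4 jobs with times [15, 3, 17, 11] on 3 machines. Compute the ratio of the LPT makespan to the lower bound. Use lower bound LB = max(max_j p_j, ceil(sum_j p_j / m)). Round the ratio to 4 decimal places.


LPT order: [17, 15, 11, 3]
Machine loads after assignment: [17, 15, 14]
LPT makespan = 17
Lower bound = max(max_job, ceil(total/3)) = max(17, 16) = 17
Ratio = 17 / 17 = 1.0

1.0


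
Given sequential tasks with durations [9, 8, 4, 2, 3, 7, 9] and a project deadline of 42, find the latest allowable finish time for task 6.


LF(activity 6) = deadline - sum of successor durations
Successors: activities 7 through 7 with durations [9]
Sum of successor durations = 9
LF = 42 - 9 = 33

33


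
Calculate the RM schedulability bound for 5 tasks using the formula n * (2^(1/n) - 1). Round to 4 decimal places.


Compute 2^(1/5) = 1.1486983550
Subtract 1: 1.1486983550 - 1 = 0.1486983550
Multiply by n: 5 * 0.1486983550 = 0.7434917750
Round to 4 dp: 0.7435

0.7435


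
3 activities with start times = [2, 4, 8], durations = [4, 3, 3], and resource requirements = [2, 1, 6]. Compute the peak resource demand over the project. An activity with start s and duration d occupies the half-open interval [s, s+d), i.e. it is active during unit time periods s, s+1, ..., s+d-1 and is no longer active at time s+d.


Each activity i is active on [start_i, start_i + duration_i).
Compute total resource usage per time slot:
  t=0: active resources = [], total = 0
  t=1: active resources = [], total = 0
  t=2: active resources = [2], total = 2
  t=3: active resources = [2], total = 2
  t=4: active resources = [2, 1], total = 3
  t=5: active resources = [2, 1], total = 3
  t=6: active resources = [1], total = 1
  t=7: active resources = [], total = 0
  t=8: active resources = [6], total = 6
  t=9: active resources = [6], total = 6
  t=10: active resources = [6], total = 6
Peak resource demand = 6

6


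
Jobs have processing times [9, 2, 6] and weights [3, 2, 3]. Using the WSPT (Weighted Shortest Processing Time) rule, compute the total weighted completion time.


Compute p/w ratios and sort ascending (WSPT): [(2, 2), (6, 3), (9, 3)]
Compute weighted completion times:
  Job (p=2,w=2): C=2, w*C=2*2=4
  Job (p=6,w=3): C=8, w*C=3*8=24
  Job (p=9,w=3): C=17, w*C=3*17=51
Total weighted completion time = 79

79


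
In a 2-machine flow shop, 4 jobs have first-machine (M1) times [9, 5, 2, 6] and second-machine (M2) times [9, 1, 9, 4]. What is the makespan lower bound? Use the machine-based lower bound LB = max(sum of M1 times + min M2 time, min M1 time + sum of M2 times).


LB1 = sum(M1 times) + min(M2 times) = 22 + 1 = 23
LB2 = min(M1 times) + sum(M2 times) = 2 + 23 = 25
Lower bound = max(LB1, LB2) = max(23, 25) = 25

25


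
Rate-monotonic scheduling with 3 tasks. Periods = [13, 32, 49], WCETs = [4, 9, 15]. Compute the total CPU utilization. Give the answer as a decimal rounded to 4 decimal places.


Compute individual utilizations (exact fractions):
  Task 1: C/T = 4/13 (approx. 0.3077)
  Task 2: C/T = 9/32 (approx. 0.2813)
  Task 3: C/T = 15/49 (approx. 0.3061)
Total utilization U = 4/13 + 9/32 + 15/49 = 18245/20384
Rounded to 4 decimal places: U = 0.8951
RM (Liu & Layland) bound for 3 tasks = 0.779763; compare with U = 18245/20384 (approx. 0.895065)
bound < U <= 1, so the RM sufficient condition is not met (inconclusive; an exact test such as response-time analysis is needed).

0.8951


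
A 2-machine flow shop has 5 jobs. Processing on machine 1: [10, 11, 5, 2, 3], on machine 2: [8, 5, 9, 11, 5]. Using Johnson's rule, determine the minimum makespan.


Apply Johnson's rule:
  Group 1 (a <= b): [(4, 2, 11), (5, 3, 5), (3, 5, 9)]
  Group 2 (a > b): [(1, 10, 8), (2, 11, 5)]
Optimal job order: [4, 5, 3, 1, 2]
Schedule:
  Job 4: M1 done at 2, M2 done at 13
  Job 5: M1 done at 5, M2 done at 18
  Job 3: M1 done at 10, M2 done at 27
  Job 1: M1 done at 20, M2 done at 35
  Job 2: M1 done at 31, M2 done at 40
Makespan = 40

40


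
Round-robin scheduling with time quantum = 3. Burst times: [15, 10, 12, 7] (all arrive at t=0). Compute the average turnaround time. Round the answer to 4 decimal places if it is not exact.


Time quantum = 3
Execution trace:
  J1 runs 3 units, time = 3
  J2 runs 3 units, time = 6
  J3 runs 3 units, time = 9
  J4 runs 3 units, time = 12
  J1 runs 3 units, time = 15
  J2 runs 3 units, time = 18
  J3 runs 3 units, time = 21
  J4 runs 3 units, time = 24
  J1 runs 3 units, time = 27
  J2 runs 3 units, time = 30
  J3 runs 3 units, time = 33
  J4 runs 1 units, time = 34
  J1 runs 3 units, time = 37
  J2 runs 1 units, time = 38
  J3 runs 3 units, time = 41
  J1 runs 3 units, time = 44
Finish times: [44, 38, 41, 34]
Average turnaround = 157/4 = 39.25

39.25


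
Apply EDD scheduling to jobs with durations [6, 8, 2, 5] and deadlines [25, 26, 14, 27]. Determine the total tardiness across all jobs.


Sort by due date (EDD order): [(2, 14), (6, 25), (8, 26), (5, 27)]
Compute completion times and tardiness:
  Job 1: p=2, d=14, C=2, tardiness=max(0,2-14)=0
  Job 2: p=6, d=25, C=8, tardiness=max(0,8-25)=0
  Job 3: p=8, d=26, C=16, tardiness=max(0,16-26)=0
  Job 4: p=5, d=27, C=21, tardiness=max(0,21-27)=0
Total tardiness = 0

0


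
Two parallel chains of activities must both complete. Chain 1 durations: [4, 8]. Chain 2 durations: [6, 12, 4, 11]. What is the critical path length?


Path A total = 4 + 8 = 12
Path B total = 6 + 12 + 4 + 11 = 33
Critical path = longest path = max(12, 33) = 33

33


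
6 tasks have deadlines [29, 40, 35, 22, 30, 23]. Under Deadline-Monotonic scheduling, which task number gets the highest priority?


Sort tasks by relative deadline (ascending):
  Task 4: deadline = 22
  Task 6: deadline = 23
  Task 1: deadline = 29
  Task 5: deadline = 30
  Task 3: deadline = 35
  Task 2: deadline = 40
Priority order (highest first): [4, 6, 1, 5, 3, 2]
Highest priority task = 4

4


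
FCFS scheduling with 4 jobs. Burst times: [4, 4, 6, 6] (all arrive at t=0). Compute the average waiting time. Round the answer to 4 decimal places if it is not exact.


FCFS order (as given): [4, 4, 6, 6]
Waiting times:
  Job 1: wait = 0
  Job 2: wait = 4
  Job 3: wait = 8
  Job 4: wait = 14
Sum of waiting times = 26
Average waiting time = 26/4 = 6.5

6.5


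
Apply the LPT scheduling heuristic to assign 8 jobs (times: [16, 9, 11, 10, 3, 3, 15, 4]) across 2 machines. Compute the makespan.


Sort jobs in decreasing order (LPT): [16, 15, 11, 10, 9, 4, 3, 3]
Assign each job to the least loaded machine:
  Machine 1: jobs [16, 10, 9], load = 35
  Machine 2: jobs [15, 11, 4, 3, 3], load = 36
Makespan = max load = 36

36


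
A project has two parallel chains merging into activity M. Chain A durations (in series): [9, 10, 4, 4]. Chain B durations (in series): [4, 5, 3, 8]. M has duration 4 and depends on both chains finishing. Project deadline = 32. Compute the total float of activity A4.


Forward pass: ES(A4) = sum of predecessors on chain A = 23
EF = ES + duration = 23 + 4 = 27
Backward pass: LF(M) = deadline = 32; LS(M) = 32 - 4 = 28
LF(A4) = LS(M) - sum(successors on chain A) = 28 - 0 = 28
LS = LF - duration = 28 - 4 = 24
Total float = LS - ES = 24 - 23 = 1

1


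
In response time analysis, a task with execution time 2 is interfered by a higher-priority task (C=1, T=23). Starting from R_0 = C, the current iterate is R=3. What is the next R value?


R_next = C + ceil(R_prev / T_hp) * C_hp
ceil(3 / 23) = ceil(0.1304) = 1
Interference = 1 * 1 = 1
R_next = 2 + 1 = 3
R_next = R_prev, so the iteration has converged (response time = 3).

3


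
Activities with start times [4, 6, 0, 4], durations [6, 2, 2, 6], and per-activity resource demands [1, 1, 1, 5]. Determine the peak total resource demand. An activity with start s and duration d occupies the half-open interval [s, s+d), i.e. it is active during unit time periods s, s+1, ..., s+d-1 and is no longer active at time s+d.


Each activity i is active on [start_i, start_i + duration_i).
Compute total resource usage per time slot:
  t=0: active resources = [1], total = 1
  t=1: active resources = [1], total = 1
  t=2: active resources = [], total = 0
  t=3: active resources = [], total = 0
  t=4: active resources = [1, 5], total = 6
  t=5: active resources = [1, 5], total = 6
  t=6: active resources = [1, 1, 5], total = 7
  t=7: active resources = [1, 1, 5], total = 7
  t=8: active resources = [1, 5], total = 6
  t=9: active resources = [1, 5], total = 6
Peak resource demand = 7

7


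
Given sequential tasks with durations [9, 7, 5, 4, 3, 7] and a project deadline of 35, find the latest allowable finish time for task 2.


LF(activity 2) = deadline - sum of successor durations
Successors: activities 3 through 6 with durations [5, 4, 3, 7]
Sum of successor durations = 19
LF = 35 - 19 = 16

16


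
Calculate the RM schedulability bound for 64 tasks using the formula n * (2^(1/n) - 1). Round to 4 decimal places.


Compute 2^(1/64) = 1.0108892861
Subtract 1: 1.0108892861 - 1 = 0.0108892861
Multiply by n: 64 * 0.0108892861 = 0.6969143104
Round to 4 dp: 0.6969

0.6969


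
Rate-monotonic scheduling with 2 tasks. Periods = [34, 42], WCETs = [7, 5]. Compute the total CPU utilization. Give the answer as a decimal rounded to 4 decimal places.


Compute individual utilizations (exact fractions):
  Task 1: C/T = 7/34 (approx. 0.2059)
  Task 2: C/T = 5/42 (approx. 0.119)
Total utilization U = 7/34 + 5/42 = 116/357
Rounded to 4 decimal places: U = 0.3249
RM (Liu & Layland) bound for 2 tasks = 0.828427; compare with U = 116/357 (approx. 0.324930)
U <= bound, so schedulable by RM sufficient condition.

0.3249


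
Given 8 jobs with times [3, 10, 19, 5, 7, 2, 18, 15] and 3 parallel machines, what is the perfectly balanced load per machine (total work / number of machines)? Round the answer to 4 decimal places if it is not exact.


Total processing time = 3 + 10 + 19 + 5 + 7 + 2 + 18 + 15 = 79
Number of machines = 3
Ideal balanced load = 79 / 3 = 26.3333

26.3333


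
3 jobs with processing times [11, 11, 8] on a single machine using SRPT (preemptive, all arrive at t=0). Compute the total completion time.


Since all jobs arrive at t=0, SRPT equals SPT ordering.
SPT order: [8, 11, 11]
Completion times:
  Job 1: p=8, C=8
  Job 2: p=11, C=19
  Job 3: p=11, C=30
Total completion time = 8 + 19 + 30 = 57

57


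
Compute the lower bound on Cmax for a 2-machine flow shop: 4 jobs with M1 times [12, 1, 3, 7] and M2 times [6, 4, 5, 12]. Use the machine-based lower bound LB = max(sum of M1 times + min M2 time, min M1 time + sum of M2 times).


LB1 = sum(M1 times) + min(M2 times) = 23 + 4 = 27
LB2 = min(M1 times) + sum(M2 times) = 1 + 27 = 28
Lower bound = max(LB1, LB2) = max(27, 28) = 28

28


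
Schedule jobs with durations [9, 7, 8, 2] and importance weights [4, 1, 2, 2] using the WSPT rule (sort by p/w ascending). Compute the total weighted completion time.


Compute p/w ratios and sort ascending (WSPT): [(2, 2), (9, 4), (8, 2), (7, 1)]
Compute weighted completion times:
  Job (p=2,w=2): C=2, w*C=2*2=4
  Job (p=9,w=4): C=11, w*C=4*11=44
  Job (p=8,w=2): C=19, w*C=2*19=38
  Job (p=7,w=1): C=26, w*C=1*26=26
Total weighted completion time = 112

112


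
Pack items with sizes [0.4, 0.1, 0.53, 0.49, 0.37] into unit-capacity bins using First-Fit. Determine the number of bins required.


Place items sequentially using First-Fit:
  Item 0.4 -> new Bin 1
  Item 0.1 -> Bin 1 (now 0.5)
  Item 0.53 -> new Bin 2
  Item 0.49 -> Bin 1 (now 0.99)
  Item 0.37 -> Bin 2 (now 0.9)
Total bins used = 2

2


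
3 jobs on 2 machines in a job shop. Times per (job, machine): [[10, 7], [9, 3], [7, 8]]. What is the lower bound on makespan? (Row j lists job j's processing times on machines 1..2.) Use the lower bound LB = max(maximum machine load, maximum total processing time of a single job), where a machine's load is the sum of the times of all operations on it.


Machine loads:
  Machine 1: 10 + 9 + 7 = 26
  Machine 2: 7 + 3 + 8 = 18
Max machine load = 26
Job totals:
  Job 1: 17
  Job 2: 12
  Job 3: 15
Max job total = 17
Lower bound = max(26, 17) = 26

26


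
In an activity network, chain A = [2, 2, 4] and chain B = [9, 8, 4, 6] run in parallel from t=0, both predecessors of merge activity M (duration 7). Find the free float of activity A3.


ES(A3) = sum of predecessors on chain A = 4
EF(A3) = ES + duration = 4 + 4 = 8
Successor of A3 is M. ES(M) = max(sum(A), sum(B)) = max(8, 27) = 27
Free float = ES(successor) - EF(current) = 27 - 8 = 19

19


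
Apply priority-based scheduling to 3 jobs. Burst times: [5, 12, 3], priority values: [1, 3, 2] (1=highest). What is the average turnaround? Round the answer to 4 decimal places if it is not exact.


Sort by priority (ascending = highest first):
Order: [(1, 5), (2, 3), (3, 12)]
Completion times:
  Priority 1, burst=5, C=5
  Priority 2, burst=3, C=8
  Priority 3, burst=12, C=20
Average turnaround = 33/3 = 11.0

11.0


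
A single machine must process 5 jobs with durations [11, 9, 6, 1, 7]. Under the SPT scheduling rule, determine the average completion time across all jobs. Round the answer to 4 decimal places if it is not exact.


Sort jobs by processing time (SPT order): [1, 6, 7, 9, 11]
Compute completion times sequentially:
  Job 1: processing = 1, completes at 1
  Job 2: processing = 6, completes at 7
  Job 3: processing = 7, completes at 14
  Job 4: processing = 9, completes at 23
  Job 5: processing = 11, completes at 34
Sum of completion times = 79
Average completion time = 79/5 = 15.8

15.8


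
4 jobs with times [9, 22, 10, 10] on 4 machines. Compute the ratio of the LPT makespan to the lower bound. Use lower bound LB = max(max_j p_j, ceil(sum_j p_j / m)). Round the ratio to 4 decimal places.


LPT order: [22, 10, 10, 9]
Machine loads after assignment: [22, 10, 10, 9]
LPT makespan = 22
Lower bound = max(max_job, ceil(total/4)) = max(22, 13) = 22
Ratio = 22 / 22 = 1.0

1.0


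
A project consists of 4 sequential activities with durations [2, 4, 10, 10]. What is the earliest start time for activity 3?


Activity 3 starts after activities 1 through 2 complete.
Predecessor durations: [2, 4]
ES = 2 + 4 = 6

6


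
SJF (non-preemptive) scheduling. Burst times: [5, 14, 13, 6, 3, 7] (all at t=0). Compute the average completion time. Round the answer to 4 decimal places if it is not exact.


SJF order (ascending): [3, 5, 6, 7, 13, 14]
Completion times:
  Job 1: burst=3, C=3
  Job 2: burst=5, C=8
  Job 3: burst=6, C=14
  Job 4: burst=7, C=21
  Job 5: burst=13, C=34
  Job 6: burst=14, C=48
Average completion = 128/6 = 21.3333

21.3333


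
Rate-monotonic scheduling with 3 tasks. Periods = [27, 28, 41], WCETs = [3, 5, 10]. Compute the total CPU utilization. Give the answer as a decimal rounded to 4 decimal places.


Compute individual utilizations (exact fractions):
  Task 1: C/T = 3/27 = 1/9 (approx. 0.1111)
  Task 2: C/T = 5/28 (approx. 0.1786)
  Task 3: C/T = 10/41 (approx. 0.2439)
Total utilization U = 1/9 + 5/28 + 10/41 = 5513/10332
Rounded to 4 decimal places: U = 0.5336
RM (Liu & Layland) bound for 3 tasks = 0.779763; compare with U = 5513/10332 (approx. 0.533585)
U <= bound, so schedulable by RM sufficient condition.

0.5336


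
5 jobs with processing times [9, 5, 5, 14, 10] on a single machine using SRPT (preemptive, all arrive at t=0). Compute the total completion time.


Since all jobs arrive at t=0, SRPT equals SPT ordering.
SPT order: [5, 5, 9, 10, 14]
Completion times:
  Job 1: p=5, C=5
  Job 2: p=5, C=10
  Job 3: p=9, C=19
  Job 4: p=10, C=29
  Job 5: p=14, C=43
Total completion time = 5 + 10 + 19 + 29 + 43 = 106

106


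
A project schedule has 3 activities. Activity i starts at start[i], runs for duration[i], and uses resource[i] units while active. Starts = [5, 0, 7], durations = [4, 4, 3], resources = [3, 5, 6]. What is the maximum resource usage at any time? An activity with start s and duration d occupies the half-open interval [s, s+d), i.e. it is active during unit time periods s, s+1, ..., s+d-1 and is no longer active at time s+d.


Each activity i is active on [start_i, start_i + duration_i).
Compute total resource usage per time slot:
  t=0: active resources = [5], total = 5
  t=1: active resources = [5], total = 5
  t=2: active resources = [5], total = 5
  t=3: active resources = [5], total = 5
  t=4: active resources = [], total = 0
  t=5: active resources = [3], total = 3
  t=6: active resources = [3], total = 3
  t=7: active resources = [3, 6], total = 9
  t=8: active resources = [3, 6], total = 9
  t=9: active resources = [6], total = 6
Peak resource demand = 9

9


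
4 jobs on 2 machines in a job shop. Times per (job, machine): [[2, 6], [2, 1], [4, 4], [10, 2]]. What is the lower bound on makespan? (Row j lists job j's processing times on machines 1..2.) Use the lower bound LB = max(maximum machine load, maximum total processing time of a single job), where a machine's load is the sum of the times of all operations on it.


Machine loads:
  Machine 1: 2 + 2 + 4 + 10 = 18
  Machine 2: 6 + 1 + 4 + 2 = 13
Max machine load = 18
Job totals:
  Job 1: 8
  Job 2: 3
  Job 3: 8
  Job 4: 12
Max job total = 12
Lower bound = max(18, 12) = 18

18


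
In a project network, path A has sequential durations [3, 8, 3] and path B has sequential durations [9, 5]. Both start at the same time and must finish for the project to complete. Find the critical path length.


Path A total = 3 + 8 + 3 = 14
Path B total = 9 + 5 = 14
Critical path = longest path = max(14, 14) = 14

14


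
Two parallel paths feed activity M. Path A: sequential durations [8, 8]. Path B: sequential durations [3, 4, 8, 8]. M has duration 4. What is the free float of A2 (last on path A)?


ES(A2) = sum of predecessors on chain A = 8
EF(A2) = ES + duration = 8 + 8 = 16
Successor of A2 is M. ES(M) = max(sum(A), sum(B)) = max(16, 23) = 23
Free float = ES(successor) - EF(current) = 23 - 16 = 7

7


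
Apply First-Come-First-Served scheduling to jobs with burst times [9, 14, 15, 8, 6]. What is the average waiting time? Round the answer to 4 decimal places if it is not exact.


FCFS order (as given): [9, 14, 15, 8, 6]
Waiting times:
  Job 1: wait = 0
  Job 2: wait = 9
  Job 3: wait = 23
  Job 4: wait = 38
  Job 5: wait = 46
Sum of waiting times = 116
Average waiting time = 116/5 = 23.2

23.2


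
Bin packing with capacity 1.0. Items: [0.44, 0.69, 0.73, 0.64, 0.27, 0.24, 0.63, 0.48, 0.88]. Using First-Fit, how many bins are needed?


Place items sequentially using First-Fit:
  Item 0.44 -> new Bin 1
  Item 0.69 -> new Bin 2
  Item 0.73 -> new Bin 3
  Item 0.64 -> new Bin 4
  Item 0.27 -> Bin 1 (now 0.71)
  Item 0.24 -> Bin 1 (now 0.95)
  Item 0.63 -> new Bin 5
  Item 0.48 -> new Bin 6
  Item 0.88 -> new Bin 7
Total bins used = 7

7


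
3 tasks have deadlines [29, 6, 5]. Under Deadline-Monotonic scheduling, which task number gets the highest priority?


Sort tasks by relative deadline (ascending):
  Task 3: deadline = 5
  Task 2: deadline = 6
  Task 1: deadline = 29
Priority order (highest first): [3, 2, 1]
Highest priority task = 3

3


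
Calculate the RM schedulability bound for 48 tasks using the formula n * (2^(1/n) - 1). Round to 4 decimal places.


Compute 2^(1/48) = 1.0145453349
Subtract 1: 1.0145453349 - 1 = 0.0145453349
Multiply by n: 48 * 0.0145453349 = 0.6981760752
Round to 4 dp: 0.6982

0.6982


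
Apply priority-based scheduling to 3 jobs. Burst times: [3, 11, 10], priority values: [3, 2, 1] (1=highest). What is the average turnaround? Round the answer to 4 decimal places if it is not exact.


Sort by priority (ascending = highest first):
Order: [(1, 10), (2, 11), (3, 3)]
Completion times:
  Priority 1, burst=10, C=10
  Priority 2, burst=11, C=21
  Priority 3, burst=3, C=24
Average turnaround = 55/3 = 18.3333

18.3333


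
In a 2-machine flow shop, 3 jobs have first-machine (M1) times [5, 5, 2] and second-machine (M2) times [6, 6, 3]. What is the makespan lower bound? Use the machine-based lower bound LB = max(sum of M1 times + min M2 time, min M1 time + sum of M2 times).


LB1 = sum(M1 times) + min(M2 times) = 12 + 3 = 15
LB2 = min(M1 times) + sum(M2 times) = 2 + 15 = 17
Lower bound = max(LB1, LB2) = max(15, 17) = 17

17


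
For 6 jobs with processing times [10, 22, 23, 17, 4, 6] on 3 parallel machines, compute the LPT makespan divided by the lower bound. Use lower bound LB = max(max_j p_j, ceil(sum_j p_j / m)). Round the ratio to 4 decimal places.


LPT order: [23, 22, 17, 10, 6, 4]
Machine loads after assignment: [27, 28, 27]
LPT makespan = 28
Lower bound = max(max_job, ceil(total/3)) = max(23, 28) = 28
Ratio = 28 / 28 = 1.0

1.0


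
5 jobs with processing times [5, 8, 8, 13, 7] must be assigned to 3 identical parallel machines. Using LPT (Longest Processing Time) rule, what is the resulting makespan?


Sort jobs in decreasing order (LPT): [13, 8, 8, 7, 5]
Assign each job to the least loaded machine:
  Machine 1: jobs [13], load = 13
  Machine 2: jobs [8, 7], load = 15
  Machine 3: jobs [8, 5], load = 13
Makespan = max load = 15

15


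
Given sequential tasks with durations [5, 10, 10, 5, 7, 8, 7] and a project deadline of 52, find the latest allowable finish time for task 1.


LF(activity 1) = deadline - sum of successor durations
Successors: activities 2 through 7 with durations [10, 10, 5, 7, 8, 7]
Sum of successor durations = 47
LF = 52 - 47 = 5

5


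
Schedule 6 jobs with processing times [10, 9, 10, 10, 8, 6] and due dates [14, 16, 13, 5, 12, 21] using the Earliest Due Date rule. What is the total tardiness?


Sort by due date (EDD order): [(10, 5), (8, 12), (10, 13), (10, 14), (9, 16), (6, 21)]
Compute completion times and tardiness:
  Job 1: p=10, d=5, C=10, tardiness=max(0,10-5)=5
  Job 2: p=8, d=12, C=18, tardiness=max(0,18-12)=6
  Job 3: p=10, d=13, C=28, tardiness=max(0,28-13)=15
  Job 4: p=10, d=14, C=38, tardiness=max(0,38-14)=24
  Job 5: p=9, d=16, C=47, tardiness=max(0,47-16)=31
  Job 6: p=6, d=21, C=53, tardiness=max(0,53-21)=32
Total tardiness = 113

113


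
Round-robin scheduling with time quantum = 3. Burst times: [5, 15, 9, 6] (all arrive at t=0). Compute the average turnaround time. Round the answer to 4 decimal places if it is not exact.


Time quantum = 3
Execution trace:
  J1 runs 3 units, time = 3
  J2 runs 3 units, time = 6
  J3 runs 3 units, time = 9
  J4 runs 3 units, time = 12
  J1 runs 2 units, time = 14
  J2 runs 3 units, time = 17
  J3 runs 3 units, time = 20
  J4 runs 3 units, time = 23
  J2 runs 3 units, time = 26
  J3 runs 3 units, time = 29
  J2 runs 3 units, time = 32
  J2 runs 3 units, time = 35
Finish times: [14, 35, 29, 23]
Average turnaround = 101/4 = 25.25

25.25


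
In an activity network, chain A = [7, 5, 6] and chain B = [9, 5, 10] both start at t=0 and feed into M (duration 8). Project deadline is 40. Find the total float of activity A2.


Forward pass: ES(A2) = sum of predecessors on chain A = 7
EF = ES + duration = 7 + 5 = 12
Backward pass: LF(M) = deadline = 40; LS(M) = 40 - 8 = 32
LF(A2) = LS(M) - sum(successors on chain A) = 32 - 6 = 26
LS = LF - duration = 26 - 5 = 21
Total float = LS - ES = 21 - 7 = 14

14


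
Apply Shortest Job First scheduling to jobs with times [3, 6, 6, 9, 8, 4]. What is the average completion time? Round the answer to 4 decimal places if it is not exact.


SJF order (ascending): [3, 4, 6, 6, 8, 9]
Completion times:
  Job 1: burst=3, C=3
  Job 2: burst=4, C=7
  Job 3: burst=6, C=13
  Job 4: burst=6, C=19
  Job 5: burst=8, C=27
  Job 6: burst=9, C=36
Average completion = 105/6 = 17.5

17.5


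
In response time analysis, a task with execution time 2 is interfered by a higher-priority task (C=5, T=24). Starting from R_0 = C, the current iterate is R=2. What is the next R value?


R_next = C + ceil(R_prev / T_hp) * C_hp
ceil(2 / 24) = ceil(0.0833) = 1
Interference = 1 * 5 = 5
R_next = 2 + 5 = 7

7


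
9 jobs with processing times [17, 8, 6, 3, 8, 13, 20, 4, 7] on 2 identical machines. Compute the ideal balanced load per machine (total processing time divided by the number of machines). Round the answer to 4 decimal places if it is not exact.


Total processing time = 17 + 8 + 6 + 3 + 8 + 13 + 20 + 4 + 7 = 86
Number of machines = 2
Ideal balanced load = 86 / 2 = 43.0

43.0


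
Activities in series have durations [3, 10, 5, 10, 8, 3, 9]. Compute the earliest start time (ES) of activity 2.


Activity 2 starts after activities 1 through 1 complete.
Predecessor durations: [3]
ES = 3 = 3

3


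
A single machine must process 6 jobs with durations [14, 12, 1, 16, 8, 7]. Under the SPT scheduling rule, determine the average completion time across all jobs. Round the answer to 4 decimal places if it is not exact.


Sort jobs by processing time (SPT order): [1, 7, 8, 12, 14, 16]
Compute completion times sequentially:
  Job 1: processing = 1, completes at 1
  Job 2: processing = 7, completes at 8
  Job 3: processing = 8, completes at 16
  Job 4: processing = 12, completes at 28
  Job 5: processing = 14, completes at 42
  Job 6: processing = 16, completes at 58
Sum of completion times = 153
Average completion time = 153/6 = 25.5

25.5


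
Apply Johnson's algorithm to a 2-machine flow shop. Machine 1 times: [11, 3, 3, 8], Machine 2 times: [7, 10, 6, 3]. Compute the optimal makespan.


Apply Johnson's rule:
  Group 1 (a <= b): [(2, 3, 10), (3, 3, 6)]
  Group 2 (a > b): [(1, 11, 7), (4, 8, 3)]
Optimal job order: [2, 3, 1, 4]
Schedule:
  Job 2: M1 done at 3, M2 done at 13
  Job 3: M1 done at 6, M2 done at 19
  Job 1: M1 done at 17, M2 done at 26
  Job 4: M1 done at 25, M2 done at 29
Makespan = 29

29


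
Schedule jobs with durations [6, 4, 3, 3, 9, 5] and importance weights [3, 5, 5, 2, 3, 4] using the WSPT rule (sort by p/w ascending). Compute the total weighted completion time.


Compute p/w ratios and sort ascending (WSPT): [(3, 5), (4, 5), (5, 4), (3, 2), (6, 3), (9, 3)]
Compute weighted completion times:
  Job (p=3,w=5): C=3, w*C=5*3=15
  Job (p=4,w=5): C=7, w*C=5*7=35
  Job (p=5,w=4): C=12, w*C=4*12=48
  Job (p=3,w=2): C=15, w*C=2*15=30
  Job (p=6,w=3): C=21, w*C=3*21=63
  Job (p=9,w=3): C=30, w*C=3*30=90
Total weighted completion time = 281

281


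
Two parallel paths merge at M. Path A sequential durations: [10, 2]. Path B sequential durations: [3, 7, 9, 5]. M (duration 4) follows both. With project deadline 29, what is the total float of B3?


Forward pass: ES(B3) = sum of predecessors on chain B = 10
EF = ES + duration = 10 + 9 = 19
Backward pass: LF(M) = deadline = 29; LS(M) = 29 - 4 = 25
LF(B3) = LS(M) - sum(successors on chain B) = 25 - 5 = 20
LS = LF - duration = 20 - 9 = 11
Total float = LS - ES = 11 - 10 = 1

1


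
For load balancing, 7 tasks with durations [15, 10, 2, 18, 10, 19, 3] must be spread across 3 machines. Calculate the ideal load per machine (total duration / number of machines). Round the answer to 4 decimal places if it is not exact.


Total processing time = 15 + 10 + 2 + 18 + 10 + 19 + 3 = 77
Number of machines = 3
Ideal balanced load = 77 / 3 = 25.6667

25.6667


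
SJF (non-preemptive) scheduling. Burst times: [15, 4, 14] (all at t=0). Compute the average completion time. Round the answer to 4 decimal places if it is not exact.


SJF order (ascending): [4, 14, 15]
Completion times:
  Job 1: burst=4, C=4
  Job 2: burst=14, C=18
  Job 3: burst=15, C=33
Average completion = 55/3 = 18.3333

18.3333


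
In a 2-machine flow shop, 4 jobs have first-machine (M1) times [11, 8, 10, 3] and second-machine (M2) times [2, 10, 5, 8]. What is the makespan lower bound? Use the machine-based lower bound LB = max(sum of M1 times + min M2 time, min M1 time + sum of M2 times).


LB1 = sum(M1 times) + min(M2 times) = 32 + 2 = 34
LB2 = min(M1 times) + sum(M2 times) = 3 + 25 = 28
Lower bound = max(LB1, LB2) = max(34, 28) = 34

34


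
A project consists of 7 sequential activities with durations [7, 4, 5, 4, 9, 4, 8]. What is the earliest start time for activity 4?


Activity 4 starts after activities 1 through 3 complete.
Predecessor durations: [7, 4, 5]
ES = 7 + 4 + 5 = 16

16


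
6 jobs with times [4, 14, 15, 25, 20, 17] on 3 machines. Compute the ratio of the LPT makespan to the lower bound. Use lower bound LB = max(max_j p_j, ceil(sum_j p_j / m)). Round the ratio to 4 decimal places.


LPT order: [25, 20, 17, 15, 14, 4]
Machine loads after assignment: [29, 34, 32]
LPT makespan = 34
Lower bound = max(max_job, ceil(total/3)) = max(25, 32) = 32
Ratio = 34 / 32 = 1.0625

1.0625


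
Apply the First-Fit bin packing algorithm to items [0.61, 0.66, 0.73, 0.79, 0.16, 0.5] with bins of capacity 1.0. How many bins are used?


Place items sequentially using First-Fit:
  Item 0.61 -> new Bin 1
  Item 0.66 -> new Bin 2
  Item 0.73 -> new Bin 3
  Item 0.79 -> new Bin 4
  Item 0.16 -> Bin 1 (now 0.77)
  Item 0.5 -> new Bin 5
Total bins used = 5

5


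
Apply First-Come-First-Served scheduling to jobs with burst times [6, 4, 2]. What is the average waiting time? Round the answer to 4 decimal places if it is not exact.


FCFS order (as given): [6, 4, 2]
Waiting times:
  Job 1: wait = 0
  Job 2: wait = 6
  Job 3: wait = 10
Sum of waiting times = 16
Average waiting time = 16/3 = 5.3333

5.3333


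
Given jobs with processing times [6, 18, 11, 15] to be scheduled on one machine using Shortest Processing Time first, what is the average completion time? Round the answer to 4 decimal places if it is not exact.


Sort jobs by processing time (SPT order): [6, 11, 15, 18]
Compute completion times sequentially:
  Job 1: processing = 6, completes at 6
  Job 2: processing = 11, completes at 17
  Job 3: processing = 15, completes at 32
  Job 4: processing = 18, completes at 50
Sum of completion times = 105
Average completion time = 105/4 = 26.25

26.25


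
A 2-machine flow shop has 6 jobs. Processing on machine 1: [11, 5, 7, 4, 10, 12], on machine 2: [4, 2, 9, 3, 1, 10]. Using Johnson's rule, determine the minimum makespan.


Apply Johnson's rule:
  Group 1 (a <= b): [(3, 7, 9)]
  Group 2 (a > b): [(6, 12, 10), (1, 11, 4), (4, 4, 3), (2, 5, 2), (5, 10, 1)]
Optimal job order: [3, 6, 1, 4, 2, 5]
Schedule:
  Job 3: M1 done at 7, M2 done at 16
  Job 6: M1 done at 19, M2 done at 29
  Job 1: M1 done at 30, M2 done at 34
  Job 4: M1 done at 34, M2 done at 37
  Job 2: M1 done at 39, M2 done at 41
  Job 5: M1 done at 49, M2 done at 50
Makespan = 50

50


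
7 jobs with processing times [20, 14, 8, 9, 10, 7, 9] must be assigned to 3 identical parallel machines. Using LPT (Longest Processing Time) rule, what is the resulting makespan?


Sort jobs in decreasing order (LPT): [20, 14, 10, 9, 9, 8, 7]
Assign each job to the least loaded machine:
  Machine 1: jobs [20, 7], load = 27
  Machine 2: jobs [14, 9], load = 23
  Machine 3: jobs [10, 9, 8], load = 27
Makespan = max load = 27

27
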